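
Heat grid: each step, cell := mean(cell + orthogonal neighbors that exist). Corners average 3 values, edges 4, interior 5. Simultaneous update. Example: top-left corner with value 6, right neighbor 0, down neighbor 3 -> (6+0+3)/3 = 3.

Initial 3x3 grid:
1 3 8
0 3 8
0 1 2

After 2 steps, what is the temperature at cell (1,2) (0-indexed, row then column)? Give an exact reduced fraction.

Step 1: cell (1,2) = 21/4
Step 2: cell (1,2) = 73/16
Full grid after step 2:
  73/36 173/48 46/9
  17/12 29/10 73/16
  17/18 17/8 125/36

Answer: 73/16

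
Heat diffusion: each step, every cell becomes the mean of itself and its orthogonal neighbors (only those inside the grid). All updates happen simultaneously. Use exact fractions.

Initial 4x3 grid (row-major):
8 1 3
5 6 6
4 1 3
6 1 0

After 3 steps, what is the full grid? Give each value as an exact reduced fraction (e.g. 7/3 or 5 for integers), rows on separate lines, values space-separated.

After step 1:
  14/3 9/2 10/3
  23/4 19/5 9/2
  4 3 5/2
  11/3 2 4/3
After step 2:
  179/36 163/40 37/9
  1093/240 431/100 53/15
  197/48 153/50 17/6
  29/9 5/2 35/18
After step 3:
  9793/2160 10481/2400 4219/1080
  32293/7200 7813/2000 13309/3600
  26893/7200 6723/2000 5117/1800
  1415/432 1609/600 131/54

Answer: 9793/2160 10481/2400 4219/1080
32293/7200 7813/2000 13309/3600
26893/7200 6723/2000 5117/1800
1415/432 1609/600 131/54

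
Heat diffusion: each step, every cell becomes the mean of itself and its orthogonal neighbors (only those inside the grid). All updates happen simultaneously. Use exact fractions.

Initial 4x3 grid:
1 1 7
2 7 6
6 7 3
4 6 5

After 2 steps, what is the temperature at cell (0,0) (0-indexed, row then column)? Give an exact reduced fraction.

Answer: 28/9

Derivation:
Step 1: cell (0,0) = 4/3
Step 2: cell (0,0) = 28/9
Full grid after step 2:
  28/9 73/20 173/36
  881/240 483/100 76/15
  1193/240 259/50 161/30
  187/36 213/40 185/36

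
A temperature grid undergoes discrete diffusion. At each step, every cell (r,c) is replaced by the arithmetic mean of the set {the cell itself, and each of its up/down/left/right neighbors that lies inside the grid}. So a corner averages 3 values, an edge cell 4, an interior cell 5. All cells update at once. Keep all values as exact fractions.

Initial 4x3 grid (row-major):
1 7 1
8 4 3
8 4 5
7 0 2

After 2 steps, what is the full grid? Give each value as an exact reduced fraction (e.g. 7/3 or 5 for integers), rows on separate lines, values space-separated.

Answer: 83/18 349/80 61/18
169/30 423/100 937/240
53/10 229/50 797/240
5 887/240 109/36

Derivation:
After step 1:
  16/3 13/4 11/3
  21/4 26/5 13/4
  27/4 21/5 7/2
  5 13/4 7/3
After step 2:
  83/18 349/80 61/18
  169/30 423/100 937/240
  53/10 229/50 797/240
  5 887/240 109/36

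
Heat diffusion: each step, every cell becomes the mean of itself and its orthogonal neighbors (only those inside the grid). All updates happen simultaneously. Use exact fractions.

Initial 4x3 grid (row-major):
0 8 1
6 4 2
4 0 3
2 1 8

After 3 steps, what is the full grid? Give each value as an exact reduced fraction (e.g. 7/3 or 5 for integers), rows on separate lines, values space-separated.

After step 1:
  14/3 13/4 11/3
  7/2 4 5/2
  3 12/5 13/4
  7/3 11/4 4
After step 2:
  137/36 187/48 113/36
  91/24 313/100 161/48
  337/120 77/25 243/80
  97/36 689/240 10/3
After step 3:
  1655/432 50293/14400 187/54
  6091/1800 10351/3000 22789/7200
  11137/3600 2239/750 2561/800
  6029/2160 43123/14400 1109/360

Answer: 1655/432 50293/14400 187/54
6091/1800 10351/3000 22789/7200
11137/3600 2239/750 2561/800
6029/2160 43123/14400 1109/360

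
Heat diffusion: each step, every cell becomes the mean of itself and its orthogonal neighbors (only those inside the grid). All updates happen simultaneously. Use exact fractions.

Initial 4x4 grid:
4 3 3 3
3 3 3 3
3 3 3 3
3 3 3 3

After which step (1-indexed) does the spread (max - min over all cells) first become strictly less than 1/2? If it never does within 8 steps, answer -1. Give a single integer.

Answer: 1

Derivation:
Step 1: max=10/3, min=3, spread=1/3
  -> spread < 1/2 first at step 1
Step 2: max=59/18, min=3, spread=5/18
Step 3: max=689/216, min=3, spread=41/216
Step 4: max=20483/6480, min=3, spread=1043/6480
Step 5: max=608753/194400, min=3, spread=25553/194400
Step 6: max=18167459/5832000, min=54079/18000, spread=645863/5832000
Step 7: max=542521691/174960000, min=360971/120000, spread=16225973/174960000
Step 8: max=16223877983/5248800000, min=162701/54000, spread=409340783/5248800000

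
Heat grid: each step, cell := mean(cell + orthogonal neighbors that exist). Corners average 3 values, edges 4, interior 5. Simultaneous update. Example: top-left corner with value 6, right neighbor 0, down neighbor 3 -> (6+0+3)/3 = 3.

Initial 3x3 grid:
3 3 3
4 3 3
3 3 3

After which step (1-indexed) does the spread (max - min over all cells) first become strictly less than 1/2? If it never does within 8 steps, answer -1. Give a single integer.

Step 1: max=10/3, min=3, spread=1/3
  -> spread < 1/2 first at step 1
Step 2: max=787/240, min=3, spread=67/240
Step 3: max=6917/2160, min=607/200, spread=1807/10800
Step 4: max=2749963/864000, min=16561/5400, spread=33401/288000
Step 5: max=24557933/7776000, min=1663391/540000, spread=3025513/38880000
Step 6: max=9796126867/3110400000, min=89155949/28800000, spread=53531/995328
Step 7: max=585904925849/186624000000, min=24119116051/7776000000, spread=450953/11943936
Step 8: max=35101223560603/11197440000000, min=2900368610519/933120000000, spread=3799043/143327232

Answer: 1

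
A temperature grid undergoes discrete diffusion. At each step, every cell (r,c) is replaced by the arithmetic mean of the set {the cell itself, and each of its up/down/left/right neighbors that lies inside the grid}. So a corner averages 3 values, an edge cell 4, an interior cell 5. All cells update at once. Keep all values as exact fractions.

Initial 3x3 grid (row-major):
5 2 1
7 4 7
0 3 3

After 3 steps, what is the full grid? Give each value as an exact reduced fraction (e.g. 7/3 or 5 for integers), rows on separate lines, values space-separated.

After step 1:
  14/3 3 10/3
  4 23/5 15/4
  10/3 5/2 13/3
After step 2:
  35/9 39/10 121/36
  83/20 357/100 961/240
  59/18 443/120 127/36
After step 3:
  2149/540 92/25 8111/2160
  2233/600 23179/6000 52067/14400
  4003/1080 25321/7200 8081/2160

Answer: 2149/540 92/25 8111/2160
2233/600 23179/6000 52067/14400
4003/1080 25321/7200 8081/2160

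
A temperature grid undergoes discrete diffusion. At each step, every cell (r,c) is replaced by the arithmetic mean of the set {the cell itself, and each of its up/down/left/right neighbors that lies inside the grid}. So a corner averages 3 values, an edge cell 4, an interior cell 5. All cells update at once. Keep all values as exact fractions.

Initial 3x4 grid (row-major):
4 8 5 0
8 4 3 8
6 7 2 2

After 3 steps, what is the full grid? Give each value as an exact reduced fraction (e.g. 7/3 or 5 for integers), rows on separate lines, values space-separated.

After step 1:
  20/3 21/4 4 13/3
  11/2 6 22/5 13/4
  7 19/4 7/2 4
After step 2:
  209/36 263/48 1079/240 139/36
  151/24 259/50 423/100 959/240
  23/4 85/16 333/80 43/12
After step 3:
  2531/432 37729/7200 32519/7200 4447/1080
  41449/7200 1987/375 26477/6000 56413/14400
  833/144 4081/800 10373/2400 1409/360

Answer: 2531/432 37729/7200 32519/7200 4447/1080
41449/7200 1987/375 26477/6000 56413/14400
833/144 4081/800 10373/2400 1409/360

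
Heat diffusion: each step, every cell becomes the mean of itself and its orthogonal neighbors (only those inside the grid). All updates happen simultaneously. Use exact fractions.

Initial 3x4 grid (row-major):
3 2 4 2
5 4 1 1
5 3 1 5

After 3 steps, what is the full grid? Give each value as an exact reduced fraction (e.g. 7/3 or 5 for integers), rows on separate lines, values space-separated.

After step 1:
  10/3 13/4 9/4 7/3
  17/4 3 11/5 9/4
  13/3 13/4 5/2 7/3
After step 2:
  65/18 71/24 301/120 41/18
  179/48 319/100 61/25 547/240
  71/18 157/48 617/240 85/36
After step 3:
  1483/432 11041/3600 4583/1800 5087/2160
  52109/14400 9353/3000 7793/3000 33689/14400
  197/54 23357/7200 19157/7200 649/270

Answer: 1483/432 11041/3600 4583/1800 5087/2160
52109/14400 9353/3000 7793/3000 33689/14400
197/54 23357/7200 19157/7200 649/270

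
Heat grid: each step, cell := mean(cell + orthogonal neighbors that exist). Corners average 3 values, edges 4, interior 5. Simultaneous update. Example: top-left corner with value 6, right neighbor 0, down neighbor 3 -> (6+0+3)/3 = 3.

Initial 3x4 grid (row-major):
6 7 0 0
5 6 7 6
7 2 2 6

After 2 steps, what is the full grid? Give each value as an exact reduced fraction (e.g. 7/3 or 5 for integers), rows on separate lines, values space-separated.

After step 1:
  6 19/4 7/2 2
  6 27/5 21/5 19/4
  14/3 17/4 17/4 14/3
After step 2:
  67/12 393/80 289/80 41/12
  331/60 123/25 221/50 937/240
  179/36 557/120 521/120 41/9

Answer: 67/12 393/80 289/80 41/12
331/60 123/25 221/50 937/240
179/36 557/120 521/120 41/9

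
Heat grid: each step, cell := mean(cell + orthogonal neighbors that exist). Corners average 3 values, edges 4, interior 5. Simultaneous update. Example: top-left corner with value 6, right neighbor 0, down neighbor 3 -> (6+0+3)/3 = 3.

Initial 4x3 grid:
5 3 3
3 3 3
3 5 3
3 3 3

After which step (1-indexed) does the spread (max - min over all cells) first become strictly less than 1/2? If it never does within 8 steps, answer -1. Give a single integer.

Step 1: max=11/3, min=3, spread=2/3
Step 2: max=32/9, min=19/6, spread=7/18
  -> spread < 1/2 first at step 2
Step 3: max=3767/1080, min=3893/1200, spread=2633/10800
Step 4: max=185479/54000, min=118261/36000, spread=647/4320
Step 5: max=13278617/3888000, min=4274539/1296000, spread=455/3888
Step 6: max=791464603/233280000, min=257619101/77760000, spread=186073/2332800
Step 7: max=47351237177/13996800000, min=15478218559/4665600000, spread=1833163/27993600
Step 8: max=2832799033243/839808000000, min=930798609581/279936000000, spread=80806409/1679616000

Answer: 2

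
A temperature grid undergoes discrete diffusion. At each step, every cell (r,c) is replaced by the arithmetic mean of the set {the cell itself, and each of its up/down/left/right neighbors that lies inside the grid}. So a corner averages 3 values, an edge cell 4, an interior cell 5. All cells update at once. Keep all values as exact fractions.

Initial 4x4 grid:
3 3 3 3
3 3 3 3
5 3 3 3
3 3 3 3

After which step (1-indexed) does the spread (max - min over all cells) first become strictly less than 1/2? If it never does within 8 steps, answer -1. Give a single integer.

Step 1: max=11/3, min=3, spread=2/3
Step 2: max=211/60, min=3, spread=31/60
Step 3: max=1831/540, min=3, spread=211/540
  -> spread < 1/2 first at step 3
Step 4: max=178843/54000, min=3, spread=16843/54000
Step 5: max=1596643/486000, min=13579/4500, spread=130111/486000
Step 6: max=47382367/14580000, min=817159/270000, spread=3255781/14580000
Step 7: max=1412553691/437400000, min=821107/270000, spread=82360351/437400000
Step 8: max=42117316891/13122000000, min=148306441/48600000, spread=2074577821/13122000000

Answer: 3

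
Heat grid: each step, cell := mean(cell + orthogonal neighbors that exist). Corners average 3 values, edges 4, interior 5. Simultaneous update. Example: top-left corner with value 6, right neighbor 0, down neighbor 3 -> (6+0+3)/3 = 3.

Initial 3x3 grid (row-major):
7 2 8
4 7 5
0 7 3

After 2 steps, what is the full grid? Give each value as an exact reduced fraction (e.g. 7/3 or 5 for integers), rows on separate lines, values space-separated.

Answer: 89/18 61/12 67/12
35/8 51/10 83/16
149/36 215/48 5

Derivation:
After step 1:
  13/3 6 5
  9/2 5 23/4
  11/3 17/4 5
After step 2:
  89/18 61/12 67/12
  35/8 51/10 83/16
  149/36 215/48 5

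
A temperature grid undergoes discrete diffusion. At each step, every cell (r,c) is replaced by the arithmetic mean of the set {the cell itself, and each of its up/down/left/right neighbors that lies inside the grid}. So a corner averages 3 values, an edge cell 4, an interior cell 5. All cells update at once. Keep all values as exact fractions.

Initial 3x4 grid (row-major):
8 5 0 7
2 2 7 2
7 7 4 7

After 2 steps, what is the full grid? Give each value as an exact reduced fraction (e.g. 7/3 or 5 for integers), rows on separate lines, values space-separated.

Answer: 9/2 181/40 29/8 9/2
1181/240 211/50 487/100 193/48
181/36 1271/240 223/48 49/9

Derivation:
After step 1:
  5 15/4 19/4 3
  19/4 23/5 3 23/4
  16/3 5 25/4 13/3
After step 2:
  9/2 181/40 29/8 9/2
  1181/240 211/50 487/100 193/48
  181/36 1271/240 223/48 49/9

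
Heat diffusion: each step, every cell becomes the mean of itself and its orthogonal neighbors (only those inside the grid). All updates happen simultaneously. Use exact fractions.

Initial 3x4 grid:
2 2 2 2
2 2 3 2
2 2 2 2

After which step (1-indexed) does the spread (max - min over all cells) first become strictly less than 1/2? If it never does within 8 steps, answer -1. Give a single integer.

Step 1: max=9/4, min=2, spread=1/4
  -> spread < 1/2 first at step 1
Step 2: max=223/100, min=2, spread=23/100
Step 3: max=10411/4800, min=813/400, spread=131/960
Step 4: max=92951/43200, min=14791/7200, spread=841/8640
Step 5: max=37102051/17280000, min=2973373/1440000, spread=56863/691200
Step 6: max=332574341/155520000, min=26909543/12960000, spread=386393/6220800
Step 7: max=132809723131/62208000000, min=10788358813/5184000000, spread=26795339/497664000
Step 8: max=7948775714129/3732480000000, min=649166149667/311040000000, spread=254051069/5971968000

Answer: 1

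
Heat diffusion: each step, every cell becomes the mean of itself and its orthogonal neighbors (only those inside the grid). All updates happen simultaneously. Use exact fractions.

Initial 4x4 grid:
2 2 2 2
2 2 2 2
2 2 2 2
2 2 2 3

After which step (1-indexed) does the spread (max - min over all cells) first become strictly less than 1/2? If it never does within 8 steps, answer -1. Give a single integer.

Step 1: max=7/3, min=2, spread=1/3
  -> spread < 1/2 first at step 1
Step 2: max=41/18, min=2, spread=5/18
Step 3: max=473/216, min=2, spread=41/216
Step 4: max=14003/6480, min=2, spread=1043/6480
Step 5: max=414353/194400, min=2, spread=25553/194400
Step 6: max=12335459/5832000, min=36079/18000, spread=645863/5832000
Step 7: max=367561691/174960000, min=240971/120000, spread=16225973/174960000
Step 8: max=10975077983/5248800000, min=108701/54000, spread=409340783/5248800000

Answer: 1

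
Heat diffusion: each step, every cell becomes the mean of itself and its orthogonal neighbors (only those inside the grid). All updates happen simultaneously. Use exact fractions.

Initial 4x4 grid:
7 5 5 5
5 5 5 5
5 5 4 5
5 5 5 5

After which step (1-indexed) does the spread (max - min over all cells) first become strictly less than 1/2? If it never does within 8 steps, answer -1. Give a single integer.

Step 1: max=17/3, min=19/4, spread=11/12
Step 2: max=50/9, min=239/50, spread=349/450
Step 3: max=581/108, min=11633/2400, spread=11503/21600
Step 4: max=10733/2025, min=52429/10800, spread=14441/32400
  -> spread < 1/2 first at step 4
Step 5: max=1272551/243000, min=1578331/324000, spread=355211/972000
Step 6: max=1892767/364500, min=47470993/9720000, spread=9008381/29160000
Step 7: max=451340909/87480000, min=1429004713/291600000, spread=226394951/874800000
Step 8: max=33678902327/6561000000, min=43000661629/8748000000, spread=5713624421/26244000000

Answer: 4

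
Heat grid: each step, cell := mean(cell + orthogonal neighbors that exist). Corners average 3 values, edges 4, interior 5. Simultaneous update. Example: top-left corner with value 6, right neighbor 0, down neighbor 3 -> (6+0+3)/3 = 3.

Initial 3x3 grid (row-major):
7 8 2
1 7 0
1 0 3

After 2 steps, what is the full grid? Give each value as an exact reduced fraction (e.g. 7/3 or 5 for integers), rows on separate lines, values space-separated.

After step 1:
  16/3 6 10/3
  4 16/5 3
  2/3 11/4 1
After step 2:
  46/9 67/15 37/9
  33/10 379/100 79/30
  89/36 457/240 9/4

Answer: 46/9 67/15 37/9
33/10 379/100 79/30
89/36 457/240 9/4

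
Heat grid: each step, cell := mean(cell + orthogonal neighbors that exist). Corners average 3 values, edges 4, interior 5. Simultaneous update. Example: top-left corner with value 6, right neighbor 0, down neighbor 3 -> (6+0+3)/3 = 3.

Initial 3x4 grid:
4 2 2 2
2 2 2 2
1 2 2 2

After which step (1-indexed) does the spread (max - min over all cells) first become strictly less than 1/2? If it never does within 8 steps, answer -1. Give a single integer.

Answer: 3

Derivation:
Step 1: max=8/3, min=5/3, spread=1
Step 2: max=89/36, min=89/48, spread=89/144
Step 3: max=995/432, min=2801/1440, spread=1547/4320
  -> spread < 1/2 first at step 3
Step 4: max=57907/25920, min=569/288, spread=6697/25920
Step 5: max=3391049/1555200, min=28633/14400, spread=59737/311040
Step 6: max=200664211/93312000, min=2591123/1296000, spread=2820671/18662400
Step 7: max=11913489089/5598720000, min=78230581/38880000, spread=25931417/223948800
Step 8: max=709851782851/335923200000, min=262061003/129600000, spread=1223586523/13436928000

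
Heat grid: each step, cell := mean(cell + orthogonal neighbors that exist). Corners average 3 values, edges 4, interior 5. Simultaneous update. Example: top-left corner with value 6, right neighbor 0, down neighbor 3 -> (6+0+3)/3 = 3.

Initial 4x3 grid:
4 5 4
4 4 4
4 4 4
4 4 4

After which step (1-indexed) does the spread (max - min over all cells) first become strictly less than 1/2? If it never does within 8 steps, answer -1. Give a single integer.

Answer: 1

Derivation:
Step 1: max=13/3, min=4, spread=1/3
  -> spread < 1/2 first at step 1
Step 2: max=1027/240, min=4, spread=67/240
Step 3: max=9077/2160, min=4, spread=437/2160
Step 4: max=3613531/864000, min=4009/1000, spread=29951/172800
Step 5: max=32319821/7776000, min=13579/3375, spread=206761/1555200
Step 6: max=12897795571/3110400000, min=21765671/5400000, spread=14430763/124416000
Step 7: max=771603741689/186624000000, min=1745652727/432000000, spread=139854109/1492992000
Step 8: max=46212231890251/11197440000000, min=157371228977/38880000000, spread=7114543559/89579520000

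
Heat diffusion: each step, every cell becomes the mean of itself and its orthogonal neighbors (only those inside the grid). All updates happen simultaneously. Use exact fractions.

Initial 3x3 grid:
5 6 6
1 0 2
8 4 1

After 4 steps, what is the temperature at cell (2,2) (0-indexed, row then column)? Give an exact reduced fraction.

Step 1: cell (2,2) = 7/3
Step 2: cell (2,2) = 47/18
Step 3: cell (2,2) = 3133/1080
Step 4: cell (2,2) = 198041/64800
Full grid after step 4:
  159419/43200 3098419/864000 222691/64800
  1536397/432000 1215853/360000 927973/288000
  441757/129600 2781919/864000 198041/64800

Answer: 198041/64800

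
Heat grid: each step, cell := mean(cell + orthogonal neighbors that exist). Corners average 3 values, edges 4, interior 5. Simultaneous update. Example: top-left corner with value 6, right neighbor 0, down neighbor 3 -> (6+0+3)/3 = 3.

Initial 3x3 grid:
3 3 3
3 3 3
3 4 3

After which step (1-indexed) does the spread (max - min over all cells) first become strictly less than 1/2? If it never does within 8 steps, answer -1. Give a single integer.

Answer: 1

Derivation:
Step 1: max=10/3, min=3, spread=1/3
  -> spread < 1/2 first at step 1
Step 2: max=787/240, min=3, spread=67/240
Step 3: max=6917/2160, min=607/200, spread=1807/10800
Step 4: max=2749963/864000, min=16561/5400, spread=33401/288000
Step 5: max=24557933/7776000, min=1663391/540000, spread=3025513/38880000
Step 6: max=9796126867/3110400000, min=89155949/28800000, spread=53531/995328
Step 7: max=585904925849/186624000000, min=24119116051/7776000000, spread=450953/11943936
Step 8: max=35101223560603/11197440000000, min=2900368610519/933120000000, spread=3799043/143327232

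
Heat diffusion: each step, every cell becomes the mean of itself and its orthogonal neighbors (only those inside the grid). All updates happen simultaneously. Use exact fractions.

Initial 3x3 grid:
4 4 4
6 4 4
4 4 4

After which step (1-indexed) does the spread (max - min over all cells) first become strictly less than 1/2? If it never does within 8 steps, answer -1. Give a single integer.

Answer: 3

Derivation:
Step 1: max=14/3, min=4, spread=2/3
Step 2: max=547/120, min=4, spread=67/120
Step 3: max=4757/1080, min=407/100, spread=1807/5400
  -> spread < 1/2 first at step 3
Step 4: max=1885963/432000, min=11161/2700, spread=33401/144000
Step 5: max=16781933/3888000, min=1123391/270000, spread=3025513/19440000
Step 6: max=6685726867/1555200000, min=60355949/14400000, spread=53531/497664
Step 7: max=399280925849/93312000000, min=16343116051/3888000000, spread=450953/5971968
Step 8: max=23903783560603/5598720000000, min=1967248610519/466560000000, spread=3799043/71663616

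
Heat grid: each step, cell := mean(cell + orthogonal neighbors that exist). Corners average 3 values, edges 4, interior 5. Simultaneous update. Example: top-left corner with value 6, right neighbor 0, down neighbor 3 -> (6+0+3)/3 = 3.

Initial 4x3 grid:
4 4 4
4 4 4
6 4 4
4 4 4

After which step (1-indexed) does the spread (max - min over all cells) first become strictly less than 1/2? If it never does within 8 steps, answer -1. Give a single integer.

Answer: 3

Derivation:
Step 1: max=14/3, min=4, spread=2/3
Step 2: max=271/60, min=4, spread=31/60
Step 3: max=2371/540, min=4, spread=211/540
  -> spread < 1/2 first at step 3
Step 4: max=232897/54000, min=3647/900, spread=14077/54000
Step 5: max=2084407/486000, min=219683/54000, spread=5363/24300
Step 6: max=62060809/14580000, min=122869/30000, spread=93859/583200
Step 7: max=3709474481/874800000, min=199736467/48600000, spread=4568723/34992000
Step 8: max=221732435629/52488000000, min=6013618889/1458000000, spread=8387449/83980800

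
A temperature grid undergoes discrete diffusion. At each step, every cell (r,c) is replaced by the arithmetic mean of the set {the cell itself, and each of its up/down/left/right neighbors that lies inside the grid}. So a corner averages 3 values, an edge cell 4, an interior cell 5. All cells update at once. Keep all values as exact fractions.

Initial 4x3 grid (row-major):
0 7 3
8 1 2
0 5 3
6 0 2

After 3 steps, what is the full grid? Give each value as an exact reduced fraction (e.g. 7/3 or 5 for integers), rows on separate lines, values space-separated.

After step 1:
  5 11/4 4
  9/4 23/5 9/4
  19/4 9/5 3
  2 13/4 5/3
After step 2:
  10/3 327/80 3
  83/20 273/100 277/80
  27/10 87/25 523/240
  10/3 523/240 95/36
After step 3:
  2777/720 15781/4800 211/60
  1937/600 1791/500 6823/2400
  4099/1200 7961/3000 21169/7200
  219/80 41873/14400 2519/1080

Answer: 2777/720 15781/4800 211/60
1937/600 1791/500 6823/2400
4099/1200 7961/3000 21169/7200
219/80 41873/14400 2519/1080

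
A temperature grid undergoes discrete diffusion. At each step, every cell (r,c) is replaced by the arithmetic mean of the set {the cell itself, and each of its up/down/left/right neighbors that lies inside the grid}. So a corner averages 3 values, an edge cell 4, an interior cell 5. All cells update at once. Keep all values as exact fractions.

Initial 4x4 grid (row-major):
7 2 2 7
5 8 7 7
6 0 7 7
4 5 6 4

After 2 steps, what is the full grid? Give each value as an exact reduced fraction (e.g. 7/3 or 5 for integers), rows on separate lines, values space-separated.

After step 1:
  14/3 19/4 9/2 16/3
  13/2 22/5 31/5 7
  15/4 26/5 27/5 25/4
  5 15/4 11/2 17/3
After step 2:
  191/36 1099/240 1247/240 101/18
  1159/240 541/100 11/2 1487/240
  409/80 9/2 571/100 1459/240
  25/6 389/80 1219/240 209/36

Answer: 191/36 1099/240 1247/240 101/18
1159/240 541/100 11/2 1487/240
409/80 9/2 571/100 1459/240
25/6 389/80 1219/240 209/36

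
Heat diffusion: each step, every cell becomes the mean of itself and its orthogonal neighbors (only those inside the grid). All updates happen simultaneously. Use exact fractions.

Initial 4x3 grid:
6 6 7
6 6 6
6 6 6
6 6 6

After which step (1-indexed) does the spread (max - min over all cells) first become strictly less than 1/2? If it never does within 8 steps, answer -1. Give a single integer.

Answer: 1

Derivation:
Step 1: max=19/3, min=6, spread=1/3
  -> spread < 1/2 first at step 1
Step 2: max=113/18, min=6, spread=5/18
Step 3: max=1337/216, min=6, spread=41/216
Step 4: max=159737/25920, min=6, spread=4217/25920
Step 5: max=9540349/1555200, min=43279/7200, spread=38417/311040
Step 6: max=571072211/93312000, min=866597/144000, spread=1903471/18662400
Step 7: max=34193309089/5598720000, min=26035759/4320000, spread=18038617/223948800
Step 8: max=2048807382851/335923200000, min=2345726759/388800000, spread=883978523/13436928000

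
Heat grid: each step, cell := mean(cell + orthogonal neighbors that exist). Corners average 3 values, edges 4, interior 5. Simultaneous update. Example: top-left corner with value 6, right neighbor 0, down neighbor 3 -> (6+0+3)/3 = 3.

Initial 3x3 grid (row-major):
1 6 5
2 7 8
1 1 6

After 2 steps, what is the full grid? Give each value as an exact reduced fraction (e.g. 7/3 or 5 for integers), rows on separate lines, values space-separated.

Answer: 7/2 1133/240 211/36
713/240 451/100 679/120
47/18 893/240 61/12

Derivation:
After step 1:
  3 19/4 19/3
  11/4 24/5 13/2
  4/3 15/4 5
After step 2:
  7/2 1133/240 211/36
  713/240 451/100 679/120
  47/18 893/240 61/12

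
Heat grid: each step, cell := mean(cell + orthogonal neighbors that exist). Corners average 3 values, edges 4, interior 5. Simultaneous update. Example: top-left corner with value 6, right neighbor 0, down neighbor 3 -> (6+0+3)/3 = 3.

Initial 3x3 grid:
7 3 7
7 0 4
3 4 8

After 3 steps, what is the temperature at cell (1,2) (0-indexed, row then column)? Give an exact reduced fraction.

Step 1: cell (1,2) = 19/4
Step 2: cell (1,2) = 367/80
Step 3: cell (1,2) = 21449/4800
Full grid after step 3:
  4973/1080 64597/14400 616/135
  63397/14400 6641/1500 21449/4800
  2359/540 20749/4800 4873/1080

Answer: 21449/4800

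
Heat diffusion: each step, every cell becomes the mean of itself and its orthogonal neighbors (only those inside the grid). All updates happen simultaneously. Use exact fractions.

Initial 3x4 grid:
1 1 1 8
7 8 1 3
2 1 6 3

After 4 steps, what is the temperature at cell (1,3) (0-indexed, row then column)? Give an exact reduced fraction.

Answer: 346213/96000

Derivation:
Step 1: cell (1,3) = 15/4
Step 2: cell (1,3) = 311/80
Step 3: cell (1,3) = 5687/1600
Step 4: cell (1,3) = 346213/96000
Full grid after step 4:
  75203/21600 13477/4000 13857/4000 50017/14400
  1534681/432000 644129/180000 417661/120000 346213/96000
  241109/64800 388879/108000 130963/36000 51617/14400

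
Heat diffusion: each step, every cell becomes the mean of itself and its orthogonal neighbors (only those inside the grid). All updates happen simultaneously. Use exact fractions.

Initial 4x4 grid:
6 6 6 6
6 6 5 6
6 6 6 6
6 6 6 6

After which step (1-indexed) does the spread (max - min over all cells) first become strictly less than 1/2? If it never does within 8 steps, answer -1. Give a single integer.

Step 1: max=6, min=23/4, spread=1/4
  -> spread < 1/2 first at step 1
Step 2: max=6, min=289/50, spread=11/50
Step 3: max=6, min=14033/2400, spread=367/2400
Step 4: max=3587/600, min=63229/10800, spread=1337/10800
Step 5: max=107531/18000, min=1902331/324000, spread=33227/324000
Step 6: max=643951/108000, min=57105673/9720000, spread=849917/9720000
Step 7: max=9651467/1620000, min=1715885653/291600000, spread=21378407/291600000
Step 8: max=2892311657/486000000, min=51521537629/8748000000, spread=540072197/8748000000

Answer: 1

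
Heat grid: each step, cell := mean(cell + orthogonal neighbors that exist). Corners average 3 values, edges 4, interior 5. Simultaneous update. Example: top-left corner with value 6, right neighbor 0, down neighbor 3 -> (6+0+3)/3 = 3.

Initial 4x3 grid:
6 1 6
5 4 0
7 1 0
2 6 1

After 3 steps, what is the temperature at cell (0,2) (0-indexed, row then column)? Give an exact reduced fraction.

Answer: 5837/2160

Derivation:
Step 1: cell (0,2) = 7/3
Step 2: cell (0,2) = 109/36
Step 3: cell (0,2) = 5837/2160
Full grid after step 3:
  1397/360 51901/14400 5837/2160
  9911/2400 9037/3000 9679/3600
  2917/800 19409/6000 1891/900
  2777/720 20513/7200 2653/1080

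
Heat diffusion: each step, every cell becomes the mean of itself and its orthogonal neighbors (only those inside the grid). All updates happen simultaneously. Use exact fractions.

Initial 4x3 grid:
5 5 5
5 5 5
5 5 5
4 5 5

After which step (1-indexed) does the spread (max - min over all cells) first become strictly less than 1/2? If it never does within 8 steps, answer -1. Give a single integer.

Answer: 1

Derivation:
Step 1: max=5, min=14/3, spread=1/3
  -> spread < 1/2 first at step 1
Step 2: max=5, min=85/18, spread=5/18
Step 3: max=5, min=1039/216, spread=41/216
Step 4: max=5, min=125383/25920, spread=4217/25920
Step 5: max=35921/7200, min=7566851/1555200, spread=38417/311040
Step 6: max=717403/144000, min=455359789/93312000, spread=1903471/18662400
Step 7: max=21484241/4320000, min=27392610911/5598720000, spread=18038617/223948800
Step 8: max=1931073241/388800000, min=1646347817149/335923200000, spread=883978523/13436928000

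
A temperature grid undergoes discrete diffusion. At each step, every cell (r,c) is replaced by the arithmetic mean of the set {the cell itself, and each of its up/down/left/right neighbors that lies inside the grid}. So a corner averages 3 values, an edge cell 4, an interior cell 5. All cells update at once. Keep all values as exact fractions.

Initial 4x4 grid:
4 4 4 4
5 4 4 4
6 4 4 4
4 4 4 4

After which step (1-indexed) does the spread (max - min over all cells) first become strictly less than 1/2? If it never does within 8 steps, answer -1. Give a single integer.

Answer: 3

Derivation:
Step 1: max=19/4, min=4, spread=3/4
Step 2: max=557/120, min=4, spread=77/120
Step 3: max=16103/3600, min=4, spread=1703/3600
  -> spread < 1/2 first at step 3
Step 4: max=477473/108000, min=904/225, spread=43553/108000
Step 5: max=14143481/3240000, min=727313/180000, spread=1051847/3240000
Step 6: max=421342877/97200000, min=2192231/540000, spread=26741297/97200000
Step 7: max=3767870237/874800000, min=220185169/54000000, spread=62772031/273375000
Step 8: max=375039045593/87480000000, min=9949042891/2430000000, spread=16873501517/87480000000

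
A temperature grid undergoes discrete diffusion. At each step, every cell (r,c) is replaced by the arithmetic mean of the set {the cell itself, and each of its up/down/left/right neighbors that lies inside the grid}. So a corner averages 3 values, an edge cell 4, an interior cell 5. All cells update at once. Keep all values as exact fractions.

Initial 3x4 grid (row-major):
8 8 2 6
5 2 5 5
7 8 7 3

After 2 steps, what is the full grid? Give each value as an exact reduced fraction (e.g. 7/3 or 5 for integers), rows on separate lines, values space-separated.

Answer: 35/6 457/80 1127/240 43/9
743/120 263/50 511/100 1097/240
109/18 1441/240 419/80 31/6

Derivation:
After step 1:
  7 5 21/4 13/3
  11/2 28/5 21/5 19/4
  20/3 6 23/4 5
After step 2:
  35/6 457/80 1127/240 43/9
  743/120 263/50 511/100 1097/240
  109/18 1441/240 419/80 31/6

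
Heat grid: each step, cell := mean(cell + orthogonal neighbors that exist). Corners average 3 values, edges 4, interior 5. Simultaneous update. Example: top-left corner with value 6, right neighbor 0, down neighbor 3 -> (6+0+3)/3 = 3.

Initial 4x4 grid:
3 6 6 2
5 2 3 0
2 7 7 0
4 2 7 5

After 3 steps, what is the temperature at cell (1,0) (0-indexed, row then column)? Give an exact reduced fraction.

Step 1: cell (1,0) = 3
Step 2: cell (1,0) = 503/120
Step 3: cell (1,0) = 3509/900
Full grid after step 3:
  2269/540 3599/900 131/36 6511/2160
  3509/900 6241/1500 21649/6000 4433/1440
  3683/900 4889/1200 4087/1000 2821/800
  1703/432 31729/7200 3441/800 1453/360

Answer: 3509/900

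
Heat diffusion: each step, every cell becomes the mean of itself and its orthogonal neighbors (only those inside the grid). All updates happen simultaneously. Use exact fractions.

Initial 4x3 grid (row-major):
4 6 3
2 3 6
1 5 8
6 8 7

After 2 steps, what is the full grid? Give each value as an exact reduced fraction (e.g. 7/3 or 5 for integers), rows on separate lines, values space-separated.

After step 1:
  4 4 5
  5/2 22/5 5
  7/2 5 13/2
  5 13/2 23/3
After step 2:
  7/2 87/20 14/3
  18/5 209/50 209/40
  4 259/50 145/24
  5 145/24 62/9

Answer: 7/2 87/20 14/3
18/5 209/50 209/40
4 259/50 145/24
5 145/24 62/9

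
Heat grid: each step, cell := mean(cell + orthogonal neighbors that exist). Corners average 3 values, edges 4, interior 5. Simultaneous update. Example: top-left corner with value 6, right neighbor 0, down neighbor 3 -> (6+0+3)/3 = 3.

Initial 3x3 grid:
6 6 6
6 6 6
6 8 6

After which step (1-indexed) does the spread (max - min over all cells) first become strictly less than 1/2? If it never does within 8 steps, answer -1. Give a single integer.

Answer: 3

Derivation:
Step 1: max=20/3, min=6, spread=2/3
Step 2: max=787/120, min=6, spread=67/120
Step 3: max=6917/1080, min=607/100, spread=1807/5400
  -> spread < 1/2 first at step 3
Step 4: max=2749963/432000, min=16561/2700, spread=33401/144000
Step 5: max=24557933/3888000, min=1663391/270000, spread=3025513/19440000
Step 6: max=9796126867/1555200000, min=89155949/14400000, spread=53531/497664
Step 7: max=585904925849/93312000000, min=24119116051/3888000000, spread=450953/5971968
Step 8: max=35101223560603/5598720000000, min=2900368610519/466560000000, spread=3799043/71663616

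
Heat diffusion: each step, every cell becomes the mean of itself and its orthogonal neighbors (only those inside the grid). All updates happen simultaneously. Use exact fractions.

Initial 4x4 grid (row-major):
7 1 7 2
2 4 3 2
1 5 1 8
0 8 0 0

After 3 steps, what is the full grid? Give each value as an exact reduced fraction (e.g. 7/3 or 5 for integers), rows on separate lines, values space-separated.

Answer: 749/216 13411/3600 12839/3600 3857/1080
6113/1800 10009/3000 10397/3000 1513/450
1781/600 321/100 4681/1500 2747/900
89/30 1771/600 5239/1800 773/270

Derivation:
After step 1:
  10/3 19/4 13/4 11/3
  7/2 3 17/5 15/4
  2 19/5 17/5 11/4
  3 13/4 9/4 8/3
After step 2:
  139/36 43/12 113/30 32/9
  71/24 369/100 84/25 407/120
  123/40 309/100 78/25 377/120
  11/4 123/40 347/120 23/9
After step 3:
  749/216 13411/3600 12839/3600 3857/1080
  6113/1800 10009/3000 10397/3000 1513/450
  1781/600 321/100 4681/1500 2747/900
  89/30 1771/600 5239/1800 773/270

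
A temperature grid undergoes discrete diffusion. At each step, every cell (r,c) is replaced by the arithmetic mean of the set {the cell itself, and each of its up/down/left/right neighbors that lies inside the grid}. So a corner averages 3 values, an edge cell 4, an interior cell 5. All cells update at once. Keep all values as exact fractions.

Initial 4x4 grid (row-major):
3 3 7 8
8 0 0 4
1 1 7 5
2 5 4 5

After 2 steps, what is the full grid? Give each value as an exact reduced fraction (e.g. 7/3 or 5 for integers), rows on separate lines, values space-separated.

Answer: 131/36 889/240 1061/240 181/36
49/15 301/100 363/100 583/120
43/15 73/25 203/50 527/120
26/9 823/240 979/240 91/18

Derivation:
After step 1:
  14/3 13/4 9/2 19/3
  3 12/5 18/5 17/4
  3 14/5 17/5 21/4
  8/3 3 21/4 14/3
After step 2:
  131/36 889/240 1061/240 181/36
  49/15 301/100 363/100 583/120
  43/15 73/25 203/50 527/120
  26/9 823/240 979/240 91/18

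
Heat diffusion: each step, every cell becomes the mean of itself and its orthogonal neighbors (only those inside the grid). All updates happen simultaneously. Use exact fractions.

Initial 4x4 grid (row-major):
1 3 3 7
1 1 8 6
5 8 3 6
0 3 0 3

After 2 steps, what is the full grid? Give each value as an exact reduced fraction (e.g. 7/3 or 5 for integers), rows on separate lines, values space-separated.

Answer: 17/9 787/240 1007/240 52/9
341/120 82/25 127/25 1247/240
73/24 389/100 399/100 77/16
107/36 35/12 13/4 13/4

Derivation:
After step 1:
  5/3 2 21/4 16/3
  2 21/5 21/5 27/4
  7/2 4 5 9/2
  8/3 11/4 9/4 3
After step 2:
  17/9 787/240 1007/240 52/9
  341/120 82/25 127/25 1247/240
  73/24 389/100 399/100 77/16
  107/36 35/12 13/4 13/4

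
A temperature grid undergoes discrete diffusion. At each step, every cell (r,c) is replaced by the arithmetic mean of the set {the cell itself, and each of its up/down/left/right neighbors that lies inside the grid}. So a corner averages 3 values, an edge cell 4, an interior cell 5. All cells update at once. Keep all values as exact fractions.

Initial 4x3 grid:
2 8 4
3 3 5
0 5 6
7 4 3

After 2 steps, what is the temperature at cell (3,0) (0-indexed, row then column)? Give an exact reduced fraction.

Answer: 73/18

Derivation:
Step 1: cell (3,0) = 11/3
Step 2: cell (3,0) = 73/18
Full grid after step 2:
  127/36 381/80 173/36
  893/240 383/100 1183/240
  781/240 433/100 1031/240
  73/18 327/80 83/18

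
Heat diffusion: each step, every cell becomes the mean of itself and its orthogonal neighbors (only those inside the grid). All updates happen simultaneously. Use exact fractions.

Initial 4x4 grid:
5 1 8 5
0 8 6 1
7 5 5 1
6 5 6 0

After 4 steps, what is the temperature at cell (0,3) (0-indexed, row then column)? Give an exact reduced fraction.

Step 1: cell (0,3) = 14/3
Step 2: cell (0,3) = 155/36
Step 3: cell (0,3) = 4793/1080
Step 4: cell (0,3) = 138941/32400
Full grid after step 4:
  24103/5400 160069/36000 98623/21600 138941/32400
  163049/36000 8827/1875 391553/90000 1109/270
  179569/36000 70711/15000 386443/90000 9997/2700
  6827/1350 175439/36000 89189/21600 117451/32400

Answer: 138941/32400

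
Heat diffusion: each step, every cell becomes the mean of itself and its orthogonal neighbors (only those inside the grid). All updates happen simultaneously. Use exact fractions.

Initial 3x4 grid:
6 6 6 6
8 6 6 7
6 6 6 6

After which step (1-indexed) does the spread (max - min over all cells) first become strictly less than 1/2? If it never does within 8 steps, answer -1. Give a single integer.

Step 1: max=20/3, min=6, spread=2/3
Step 2: max=787/120, min=92/15, spread=17/40
  -> spread < 1/2 first at step 2
Step 3: max=6917/1080, min=37123/6000, spread=11743/54000
Step 4: max=2753419/432000, min=5357083/864000, spread=29951/172800
Step 5: max=164244041/25920000, min=48235853/7776000, spread=10373593/77760000
Step 6: max=9835108819/1555200000, min=19309448563/3110400000, spread=14430763/124416000
Step 7: max=588792730721/93312000000, min=1160103697817/186624000000, spread=139854109/1492992000
Step 8: max=35281368862939/5598720000000, min=69673419781003/11197440000000, spread=7114543559/89579520000

Answer: 2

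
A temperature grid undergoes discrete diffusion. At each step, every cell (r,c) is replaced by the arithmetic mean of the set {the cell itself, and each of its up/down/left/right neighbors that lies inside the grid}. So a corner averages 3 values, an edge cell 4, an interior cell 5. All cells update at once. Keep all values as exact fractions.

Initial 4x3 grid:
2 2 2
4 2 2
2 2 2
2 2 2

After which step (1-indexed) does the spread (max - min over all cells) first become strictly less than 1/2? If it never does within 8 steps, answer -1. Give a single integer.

Answer: 3

Derivation:
Step 1: max=8/3, min=2, spread=2/3
Step 2: max=151/60, min=2, spread=31/60
Step 3: max=1291/540, min=2, spread=211/540
  -> spread < 1/2 first at step 3
Step 4: max=124897/54000, min=1847/900, spread=14077/54000
Step 5: max=1112407/486000, min=111683/54000, spread=5363/24300
Step 6: max=32900809/14580000, min=62869/30000, spread=93859/583200
Step 7: max=1959874481/874800000, min=102536467/48600000, spread=4568723/34992000
Step 8: max=116756435629/52488000000, min=3097618889/1458000000, spread=8387449/83980800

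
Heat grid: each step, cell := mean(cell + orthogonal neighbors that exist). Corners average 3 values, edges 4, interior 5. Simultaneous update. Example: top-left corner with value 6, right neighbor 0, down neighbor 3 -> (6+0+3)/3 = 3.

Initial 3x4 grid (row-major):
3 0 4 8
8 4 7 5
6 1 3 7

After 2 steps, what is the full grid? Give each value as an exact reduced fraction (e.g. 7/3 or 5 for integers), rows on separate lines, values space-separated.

Answer: 35/9 91/24 533/120 103/18
215/48 201/50 123/25 1321/240
55/12 17/4 22/5 65/12

Derivation:
After step 1:
  11/3 11/4 19/4 17/3
  21/4 4 23/5 27/4
  5 7/2 9/2 5
After step 2:
  35/9 91/24 533/120 103/18
  215/48 201/50 123/25 1321/240
  55/12 17/4 22/5 65/12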